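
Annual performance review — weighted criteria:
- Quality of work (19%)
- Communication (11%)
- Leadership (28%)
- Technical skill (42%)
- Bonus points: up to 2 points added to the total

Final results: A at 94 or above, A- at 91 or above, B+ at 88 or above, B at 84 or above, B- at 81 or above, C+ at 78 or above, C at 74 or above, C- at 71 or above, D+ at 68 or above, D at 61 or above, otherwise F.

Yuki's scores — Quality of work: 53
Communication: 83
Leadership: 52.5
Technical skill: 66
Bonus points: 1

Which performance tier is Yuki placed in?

D

Weighted total:
  Quality of work 53 × 0.19 = 10.07
  Communication 83 × 0.11 = 9.13
  Leadership 52.5 × 0.28 = 14.7
  Technical skill 66 × 0.42 = 27.72
Sum = 61.62
Bonus points: 61.62 + 1 = 62.62
62.62 is ≥ 61 and < 68 → D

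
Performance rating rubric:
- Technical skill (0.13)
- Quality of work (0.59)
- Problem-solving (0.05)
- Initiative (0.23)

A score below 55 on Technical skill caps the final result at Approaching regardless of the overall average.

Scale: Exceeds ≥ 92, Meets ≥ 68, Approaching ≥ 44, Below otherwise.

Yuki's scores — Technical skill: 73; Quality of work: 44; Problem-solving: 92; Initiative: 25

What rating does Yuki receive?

Approaching

Technical skill score 73 ≥ 55: minimum met.
Weighted total:
  Technical skill 73 × 0.13 = 9.49
  Quality of work 44 × 0.59 = 25.96
  Problem-solving 92 × 0.05 = 4.6
  Initiative 25 × 0.23 = 5.75
Sum = 45.8
45.8 is ≥ 44 and < 68 → Approaching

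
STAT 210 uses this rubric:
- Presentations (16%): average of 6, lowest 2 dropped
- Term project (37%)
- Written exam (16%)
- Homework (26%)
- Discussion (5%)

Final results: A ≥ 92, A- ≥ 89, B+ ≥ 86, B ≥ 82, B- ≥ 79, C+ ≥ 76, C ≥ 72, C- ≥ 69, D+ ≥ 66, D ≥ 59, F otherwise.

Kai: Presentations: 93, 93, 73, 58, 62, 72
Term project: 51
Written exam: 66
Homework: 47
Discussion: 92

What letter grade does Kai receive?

Presentations: drop 58, 62 → average of remaining 4 = 331/4 = 82.75
Weighted total:
  Presentations 82.75 × 0.16 = 13.24
  Term project 51 × 0.37 = 18.87
  Written exam 66 × 0.16 = 10.56
  Homework 47 × 0.26 = 12.22
  Discussion 92 × 0.05 = 4.6
Sum = 59.49
59.49 is ≥ 59 and < 66 → D

D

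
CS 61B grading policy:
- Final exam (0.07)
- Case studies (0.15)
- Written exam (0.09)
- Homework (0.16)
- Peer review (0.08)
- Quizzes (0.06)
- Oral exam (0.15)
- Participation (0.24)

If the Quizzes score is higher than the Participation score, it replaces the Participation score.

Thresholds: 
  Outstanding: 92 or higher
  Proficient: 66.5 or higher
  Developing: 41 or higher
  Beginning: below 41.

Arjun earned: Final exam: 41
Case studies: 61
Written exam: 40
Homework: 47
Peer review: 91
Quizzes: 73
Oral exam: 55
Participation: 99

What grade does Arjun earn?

Quizzes (73) ≤ Participation (99), so Participation stays at 99.
Weighted total:
  Final exam 41 × 0.07 = 2.87
  Case studies 61 × 0.15 = 9.15
  Written exam 40 × 0.09 = 3.6
  Homework 47 × 0.16 = 7.52
  Peer review 91 × 0.08 = 7.28
  Quizzes 73 × 0.06 = 4.38
  Oral exam 55 × 0.15 = 8.25
  Participation 99 × 0.24 = 23.76
Sum = 66.81
66.81 is ≥ 66.5 and < 92 → Proficient

Proficient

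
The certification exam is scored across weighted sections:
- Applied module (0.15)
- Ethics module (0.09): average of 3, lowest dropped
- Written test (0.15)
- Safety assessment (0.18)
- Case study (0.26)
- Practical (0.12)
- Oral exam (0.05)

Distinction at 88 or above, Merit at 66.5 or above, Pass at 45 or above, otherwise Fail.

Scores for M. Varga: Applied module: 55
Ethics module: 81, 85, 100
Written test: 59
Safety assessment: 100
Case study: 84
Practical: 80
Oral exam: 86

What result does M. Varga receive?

Merit

Ethics module: drop 81 → average of remaining 2 = 185/2 = 92.5
Weighted total:
  Applied module 55 × 0.15 = 8.25
  Ethics module 92.5 × 0.09 = 8.325
  Written test 59 × 0.15 = 8.85
  Safety assessment 100 × 0.18 = 18
  Case study 84 × 0.26 = 21.84
  Practical 80 × 0.12 = 9.6
  Oral exam 86 × 0.05 = 4.3
Sum = 79.165
79.165 is ≥ 66.5 and < 88 → Merit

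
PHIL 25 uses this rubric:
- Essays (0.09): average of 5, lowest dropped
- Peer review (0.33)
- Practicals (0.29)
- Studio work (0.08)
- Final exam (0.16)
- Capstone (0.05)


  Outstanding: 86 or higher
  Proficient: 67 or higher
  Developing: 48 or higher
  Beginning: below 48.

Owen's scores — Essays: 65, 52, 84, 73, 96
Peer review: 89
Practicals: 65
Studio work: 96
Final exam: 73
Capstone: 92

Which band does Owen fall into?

Proficient

Essays: drop 52 → average of remaining 4 = 318/4 = 79.5
Weighted total:
  Essays 79.5 × 0.09 = 7.155
  Peer review 89 × 0.33 = 29.37
  Practicals 65 × 0.29 = 18.85
  Studio work 96 × 0.08 = 7.68
  Final exam 73 × 0.16 = 11.68
  Capstone 92 × 0.05 = 4.6
Sum = 79.335
79.335 is ≥ 67 and < 86 → Proficient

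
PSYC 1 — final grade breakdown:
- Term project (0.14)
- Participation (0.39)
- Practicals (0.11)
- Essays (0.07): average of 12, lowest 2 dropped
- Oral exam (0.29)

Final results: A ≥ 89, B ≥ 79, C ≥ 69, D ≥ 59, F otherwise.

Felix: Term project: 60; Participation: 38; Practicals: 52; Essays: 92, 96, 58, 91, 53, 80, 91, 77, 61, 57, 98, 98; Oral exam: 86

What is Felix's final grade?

D

Essays: drop 53, 57 → average of remaining 10 = 842/10 = 84.2
Weighted total:
  Term project 60 × 0.14 = 8.4
  Participation 38 × 0.39 = 14.82
  Practicals 52 × 0.11 = 5.72
  Essays 84.2 × 0.07 = 5.894
  Oral exam 86 × 0.29 = 24.94
Sum = 59.774
59.774 is ≥ 59 and < 69 → D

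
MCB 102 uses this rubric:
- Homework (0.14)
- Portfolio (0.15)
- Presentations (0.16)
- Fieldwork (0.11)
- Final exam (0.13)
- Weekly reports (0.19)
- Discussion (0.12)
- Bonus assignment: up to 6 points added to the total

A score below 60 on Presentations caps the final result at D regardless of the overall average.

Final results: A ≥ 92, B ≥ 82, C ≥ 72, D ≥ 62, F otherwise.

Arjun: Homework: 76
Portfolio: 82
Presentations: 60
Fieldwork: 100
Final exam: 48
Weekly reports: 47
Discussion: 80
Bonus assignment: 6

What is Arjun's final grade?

C

Presentations score 60 ≥ 60: minimum met.
Weighted total:
  Homework 76 × 0.14 = 10.64
  Portfolio 82 × 0.15 = 12.3
  Presentations 60 × 0.16 = 9.6
  Fieldwork 100 × 0.11 = 11
  Final exam 48 × 0.13 = 6.24
  Weekly reports 47 × 0.19 = 8.93
  Discussion 80 × 0.12 = 9.6
Sum = 68.31
Bonus assignment: 68.31 + 6 = 74.31
74.31 is ≥ 72 and < 82 → C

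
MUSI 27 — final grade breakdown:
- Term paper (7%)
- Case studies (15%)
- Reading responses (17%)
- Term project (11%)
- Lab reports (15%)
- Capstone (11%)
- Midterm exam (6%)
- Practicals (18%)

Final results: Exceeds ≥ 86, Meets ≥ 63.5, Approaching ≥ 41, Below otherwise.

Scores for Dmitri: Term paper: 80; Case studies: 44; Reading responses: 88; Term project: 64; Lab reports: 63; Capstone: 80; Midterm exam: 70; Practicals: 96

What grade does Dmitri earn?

Weighted total:
  Term paper 80 × 0.07 = 5.6
  Case studies 44 × 0.15 = 6.6
  Reading responses 88 × 0.17 = 14.96
  Term project 64 × 0.11 = 7.04
  Lab reports 63 × 0.15 = 9.45
  Capstone 80 × 0.11 = 8.8
  Midterm exam 70 × 0.06 = 4.2
  Practicals 96 × 0.18 = 17.28
Sum = 73.93
73.93 is ≥ 63.5 and < 86 → Meets

Meets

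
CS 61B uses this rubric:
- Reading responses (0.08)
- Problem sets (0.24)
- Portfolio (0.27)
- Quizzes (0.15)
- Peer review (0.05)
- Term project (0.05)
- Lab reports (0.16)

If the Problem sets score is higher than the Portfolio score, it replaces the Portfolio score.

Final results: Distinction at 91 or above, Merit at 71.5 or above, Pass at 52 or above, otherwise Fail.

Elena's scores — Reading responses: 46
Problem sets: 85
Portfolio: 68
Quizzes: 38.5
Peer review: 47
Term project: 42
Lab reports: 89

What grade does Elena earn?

Pass

Problem sets (85) > Portfolio (68), so Portfolio counts as 85.
Weighted total:
  Reading responses 46 × 0.08 = 3.68
  Problem sets 85 × 0.24 = 20.4
  Portfolio 85 × 0.27 = 22.95
  Quizzes 38.5 × 0.15 = 5.775
  Peer review 47 × 0.05 = 2.35
  Term project 42 × 0.05 = 2.1
  Lab reports 89 × 0.16 = 14.24
Sum = 71.495
71.495 is ≥ 52 and < 71.5 → Pass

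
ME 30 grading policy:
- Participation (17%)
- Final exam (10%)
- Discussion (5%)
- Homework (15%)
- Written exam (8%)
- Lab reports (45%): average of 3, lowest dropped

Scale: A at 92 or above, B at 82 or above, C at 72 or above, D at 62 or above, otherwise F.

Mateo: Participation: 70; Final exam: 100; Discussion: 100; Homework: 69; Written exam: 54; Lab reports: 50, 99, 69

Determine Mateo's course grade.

Lab reports: drop 50 → average of remaining 2 = 168/2 = 84
Weighted total:
  Participation 70 × 0.17 = 11.9
  Final exam 100 × 0.1 = 10
  Discussion 100 × 0.05 = 5
  Homework 69 × 0.15 = 10.35
  Written exam 54 × 0.08 = 4.32
  Lab reports 84 × 0.45 = 37.8
Sum = 79.37
79.37 is ≥ 72 and < 82 → C

C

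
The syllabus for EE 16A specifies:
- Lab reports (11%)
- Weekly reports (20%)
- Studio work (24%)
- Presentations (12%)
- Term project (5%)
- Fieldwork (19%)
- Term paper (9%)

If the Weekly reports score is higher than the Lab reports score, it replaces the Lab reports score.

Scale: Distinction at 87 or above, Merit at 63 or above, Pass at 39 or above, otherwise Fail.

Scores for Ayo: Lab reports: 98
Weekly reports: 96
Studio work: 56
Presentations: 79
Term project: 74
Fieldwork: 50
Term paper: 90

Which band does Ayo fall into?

Weekly reports (96) ≤ Lab reports (98), so Lab reports stays at 98.
Weighted total:
  Lab reports 98 × 0.11 = 10.78
  Weekly reports 96 × 0.2 = 19.2
  Studio work 56 × 0.24 = 13.44
  Presentations 79 × 0.12 = 9.48
  Term project 74 × 0.05 = 3.7
  Fieldwork 50 × 0.19 = 9.5
  Term paper 90 × 0.09 = 8.1
Sum = 74.2
74.2 is ≥ 63 and < 87 → Merit

Merit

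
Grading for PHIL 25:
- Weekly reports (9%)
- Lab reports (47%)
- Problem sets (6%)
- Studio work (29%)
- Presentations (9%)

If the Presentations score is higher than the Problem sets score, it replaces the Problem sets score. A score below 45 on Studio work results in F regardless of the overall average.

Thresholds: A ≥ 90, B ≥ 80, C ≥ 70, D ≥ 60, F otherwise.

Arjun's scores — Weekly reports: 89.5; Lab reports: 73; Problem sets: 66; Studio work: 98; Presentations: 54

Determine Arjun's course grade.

Presentations (54) ≤ Problem sets (66), so Problem sets stays at 66.
Studio work score 98 ≥ 45: minimum met.
Weighted total:
  Weekly reports 89.5 × 0.09 = 8.055
  Lab reports 73 × 0.47 = 34.31
  Problem sets 66 × 0.06 = 3.96
  Studio work 98 × 0.29 = 28.42
  Presentations 54 × 0.09 = 4.86
Sum = 79.605
79.605 is ≥ 70 and < 80 → C

C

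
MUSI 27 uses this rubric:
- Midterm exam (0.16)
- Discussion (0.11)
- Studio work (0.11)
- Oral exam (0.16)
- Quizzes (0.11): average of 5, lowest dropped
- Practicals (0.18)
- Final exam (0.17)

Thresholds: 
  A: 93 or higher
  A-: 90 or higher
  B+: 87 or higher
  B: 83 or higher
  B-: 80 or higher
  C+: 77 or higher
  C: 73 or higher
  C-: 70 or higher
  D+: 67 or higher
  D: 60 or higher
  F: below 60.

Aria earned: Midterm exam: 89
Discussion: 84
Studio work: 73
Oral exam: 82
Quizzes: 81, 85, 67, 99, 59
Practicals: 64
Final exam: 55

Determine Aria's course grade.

C

Quizzes: drop 59 → average of remaining 4 = 332/4 = 83
Weighted total:
  Midterm exam 89 × 0.16 = 14.24
  Discussion 84 × 0.11 = 9.24
  Studio work 73 × 0.11 = 8.03
  Oral exam 82 × 0.16 = 13.12
  Quizzes 83 × 0.11 = 9.13
  Practicals 64 × 0.18 = 11.52
  Final exam 55 × 0.17 = 9.35
Sum = 74.63
74.63 is ≥ 73 and < 77 → C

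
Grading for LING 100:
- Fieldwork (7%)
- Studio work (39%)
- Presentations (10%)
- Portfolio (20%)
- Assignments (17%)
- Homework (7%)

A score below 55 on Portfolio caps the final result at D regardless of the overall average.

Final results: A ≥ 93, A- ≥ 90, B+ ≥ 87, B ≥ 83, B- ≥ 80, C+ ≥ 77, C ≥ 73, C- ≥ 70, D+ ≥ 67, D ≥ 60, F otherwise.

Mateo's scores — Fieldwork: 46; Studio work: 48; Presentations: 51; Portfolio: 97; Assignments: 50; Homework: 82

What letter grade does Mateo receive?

Portfolio score 97 ≥ 55: minimum met.
Weighted total:
  Fieldwork 46 × 0.07 = 3.22
  Studio work 48 × 0.39 = 18.72
  Presentations 51 × 0.1 = 5.1
  Portfolio 97 × 0.2 = 19.4
  Assignments 50 × 0.17 = 8.5
  Homework 82 × 0.07 = 5.74
Sum = 60.68
60.68 is ≥ 60 and < 67 → D

D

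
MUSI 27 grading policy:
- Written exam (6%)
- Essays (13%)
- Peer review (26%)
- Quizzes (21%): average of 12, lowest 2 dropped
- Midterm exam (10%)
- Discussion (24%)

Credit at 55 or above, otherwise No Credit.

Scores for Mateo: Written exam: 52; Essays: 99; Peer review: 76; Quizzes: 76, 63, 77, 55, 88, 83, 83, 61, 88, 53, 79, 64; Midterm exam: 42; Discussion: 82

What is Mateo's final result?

Credit

Quizzes: drop 53, 55 → average of remaining 10 = 762/10 = 76.2
Weighted total:
  Written exam 52 × 0.06 = 3.12
  Essays 99 × 0.13 = 12.87
  Peer review 76 × 0.26 = 19.76
  Quizzes 76.2 × 0.21 = 16.002
  Midterm exam 42 × 0.1 = 4.2
  Discussion 82 × 0.24 = 19.68
Sum = 75.632
75.632 ≥ 55 → Credit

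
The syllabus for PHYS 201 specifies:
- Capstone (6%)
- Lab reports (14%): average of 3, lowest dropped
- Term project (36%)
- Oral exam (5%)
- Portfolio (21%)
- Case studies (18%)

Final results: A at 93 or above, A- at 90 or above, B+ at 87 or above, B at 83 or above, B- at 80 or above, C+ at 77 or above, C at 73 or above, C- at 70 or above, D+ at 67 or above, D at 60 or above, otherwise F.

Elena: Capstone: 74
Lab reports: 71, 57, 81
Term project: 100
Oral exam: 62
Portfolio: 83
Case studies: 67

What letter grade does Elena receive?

B

Lab reports: drop 57 → average of remaining 2 = 152/2 = 76
Weighted total:
  Capstone 74 × 0.06 = 4.44
  Lab reports 76 × 0.14 = 10.64
  Term project 100 × 0.36 = 36
  Oral exam 62 × 0.05 = 3.1
  Portfolio 83 × 0.21 = 17.43
  Case studies 67 × 0.18 = 12.06
Sum = 83.67
83.67 is ≥ 83 and < 87 → B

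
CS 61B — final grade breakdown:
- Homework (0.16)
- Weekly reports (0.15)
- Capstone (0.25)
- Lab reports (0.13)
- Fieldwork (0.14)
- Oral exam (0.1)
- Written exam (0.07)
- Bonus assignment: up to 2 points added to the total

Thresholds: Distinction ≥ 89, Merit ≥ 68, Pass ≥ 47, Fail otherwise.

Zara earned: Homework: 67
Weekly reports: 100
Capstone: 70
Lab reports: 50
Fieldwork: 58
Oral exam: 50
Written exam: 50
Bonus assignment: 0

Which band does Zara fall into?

Weighted total:
  Homework 67 × 0.16 = 10.72
  Weekly reports 100 × 0.15 = 15
  Capstone 70 × 0.25 = 17.5
  Lab reports 50 × 0.13 = 6.5
  Fieldwork 58 × 0.14 = 8.12
  Oral exam 50 × 0.1 = 5
  Written exam 50 × 0.07 = 3.5
Sum = 66.34
Bonus assignment: 66.34 + 0 = 66.34
66.34 is ≥ 47 and < 68 → Pass

Pass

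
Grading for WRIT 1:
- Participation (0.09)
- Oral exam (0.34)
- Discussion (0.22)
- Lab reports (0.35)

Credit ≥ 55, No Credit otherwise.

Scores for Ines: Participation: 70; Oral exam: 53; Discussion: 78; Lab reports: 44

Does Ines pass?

Credit

Weighted total:
  Participation 70 × 0.09 = 6.3
  Oral exam 53 × 0.34 = 18.02
  Discussion 78 × 0.22 = 17.16
  Lab reports 44 × 0.35 = 15.4
Sum = 56.88
56.88 ≥ 55 → Credit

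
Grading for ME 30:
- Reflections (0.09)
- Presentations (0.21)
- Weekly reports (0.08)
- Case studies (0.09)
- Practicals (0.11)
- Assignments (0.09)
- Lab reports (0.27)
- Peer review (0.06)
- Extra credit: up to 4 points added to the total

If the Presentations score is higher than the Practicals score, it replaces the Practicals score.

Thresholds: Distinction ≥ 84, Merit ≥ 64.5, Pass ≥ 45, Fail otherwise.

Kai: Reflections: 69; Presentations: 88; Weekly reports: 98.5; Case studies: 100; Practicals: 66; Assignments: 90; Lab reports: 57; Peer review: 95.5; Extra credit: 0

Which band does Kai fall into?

Presentations (88) > Practicals (66), so Practicals counts as 88.
Weighted total:
  Reflections 69 × 0.09 = 6.21
  Presentations 88 × 0.21 = 18.48
  Weekly reports 98.5 × 0.08 = 7.88
  Case studies 100 × 0.09 = 9
  Practicals 88 × 0.11 = 9.68
  Assignments 90 × 0.09 = 8.1
  Lab reports 57 × 0.27 = 15.39
  Peer review 95.5 × 0.06 = 5.73
Sum = 80.47
Extra credit: 80.47 + 0 = 80.47
80.47 is ≥ 64.5 and < 84 → Merit

Merit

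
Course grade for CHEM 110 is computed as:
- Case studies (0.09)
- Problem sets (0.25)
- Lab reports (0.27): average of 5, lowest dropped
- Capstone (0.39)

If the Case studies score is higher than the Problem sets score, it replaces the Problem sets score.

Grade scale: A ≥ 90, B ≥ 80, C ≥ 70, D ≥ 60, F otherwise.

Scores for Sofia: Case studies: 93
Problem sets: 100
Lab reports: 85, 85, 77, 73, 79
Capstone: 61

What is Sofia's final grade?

C

Lab reports: drop 73 → average of remaining 4 = 326/4 = 81.5
Case studies (93) ≤ Problem sets (100), so Problem sets stays at 100.
Weighted total:
  Case studies 93 × 0.09 = 8.37
  Problem sets 100 × 0.25 = 25
  Lab reports 81.5 × 0.27 = 22.005
  Capstone 61 × 0.39 = 23.79
Sum = 79.165
79.165 is ≥ 70 and < 80 → C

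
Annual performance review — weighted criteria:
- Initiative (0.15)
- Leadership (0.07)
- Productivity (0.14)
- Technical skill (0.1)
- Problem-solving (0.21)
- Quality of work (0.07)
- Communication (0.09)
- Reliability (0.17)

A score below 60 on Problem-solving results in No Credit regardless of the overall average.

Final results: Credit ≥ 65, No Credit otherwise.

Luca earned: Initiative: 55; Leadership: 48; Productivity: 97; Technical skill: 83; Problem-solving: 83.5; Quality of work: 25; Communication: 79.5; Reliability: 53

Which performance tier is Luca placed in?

Problem-solving score 83.5 ≥ 60: minimum met.
Weighted total:
  Initiative 55 × 0.15 = 8.25
  Leadership 48 × 0.07 = 3.36
  Productivity 97 × 0.14 = 13.58
  Technical skill 83 × 0.1 = 8.3
  Problem-solving 83.5 × 0.21 = 17.535
  Quality of work 25 × 0.07 = 1.75
  Communication 79.5 × 0.09 = 7.155
  Reliability 53 × 0.17 = 9.01
Sum = 68.94
68.94 ≥ 65 → Credit

Credit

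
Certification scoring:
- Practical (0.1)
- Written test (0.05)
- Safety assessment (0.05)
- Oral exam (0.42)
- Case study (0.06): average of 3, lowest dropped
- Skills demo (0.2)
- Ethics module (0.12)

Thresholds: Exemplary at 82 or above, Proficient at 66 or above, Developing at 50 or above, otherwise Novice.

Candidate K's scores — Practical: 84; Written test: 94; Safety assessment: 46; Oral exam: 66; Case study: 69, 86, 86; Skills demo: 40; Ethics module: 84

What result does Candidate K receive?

Proficient

Case study: drop 69 → average of remaining 2 = 172/2 = 86
Weighted total:
  Practical 84 × 0.1 = 8.4
  Written test 94 × 0.05 = 4.7
  Safety assessment 46 × 0.05 = 2.3
  Oral exam 66 × 0.42 = 27.72
  Case study 86 × 0.06 = 5.16
  Skills demo 40 × 0.2 = 8
  Ethics module 84 × 0.12 = 10.08
Sum = 66.36
66.36 is ≥ 66 and < 82 → Proficient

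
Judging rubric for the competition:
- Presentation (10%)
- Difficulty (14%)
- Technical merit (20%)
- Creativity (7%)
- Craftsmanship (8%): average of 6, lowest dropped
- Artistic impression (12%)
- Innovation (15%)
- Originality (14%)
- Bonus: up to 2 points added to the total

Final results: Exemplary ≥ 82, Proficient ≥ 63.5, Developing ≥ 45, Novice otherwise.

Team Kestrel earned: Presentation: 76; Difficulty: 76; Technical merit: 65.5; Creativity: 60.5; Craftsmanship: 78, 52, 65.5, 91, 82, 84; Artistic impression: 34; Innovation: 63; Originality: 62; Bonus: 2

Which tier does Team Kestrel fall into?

Proficient

Craftsmanship: drop 52 → average of remaining 5 = 400.5/5 = 80.1
Weighted total:
  Presentation 76 × 0.1 = 7.6
  Difficulty 76 × 0.14 = 10.64
  Technical merit 65.5 × 0.2 = 13.1
  Creativity 60.5 × 0.07 = 4.235
  Craftsmanship 80.1 × 0.08 = 6.408
  Artistic impression 34 × 0.12 = 4.08
  Innovation 63 × 0.15 = 9.45
  Originality 62 × 0.14 = 8.68
Sum = 64.193
Bonus: 64.193 + 2 = 66.193
66.193 is ≥ 63.5 and < 82 → Proficient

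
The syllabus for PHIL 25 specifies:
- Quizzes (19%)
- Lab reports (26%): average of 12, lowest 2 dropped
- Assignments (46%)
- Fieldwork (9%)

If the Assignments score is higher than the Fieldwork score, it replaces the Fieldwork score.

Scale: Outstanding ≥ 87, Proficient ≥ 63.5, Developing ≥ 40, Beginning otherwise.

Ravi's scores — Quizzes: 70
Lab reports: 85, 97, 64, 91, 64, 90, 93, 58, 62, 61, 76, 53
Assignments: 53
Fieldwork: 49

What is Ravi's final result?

Developing

Lab reports: drop 53, 58 → average of remaining 10 = 783/10 = 78.3
Assignments (53) > Fieldwork (49), so Fieldwork counts as 53.
Weighted total:
  Quizzes 70 × 0.19 = 13.3
  Lab reports 78.3 × 0.26 = 20.358
  Assignments 53 × 0.46 = 24.38
  Fieldwork 53 × 0.09 = 4.77
Sum = 62.808
62.808 is ≥ 40 and < 63.5 → Developing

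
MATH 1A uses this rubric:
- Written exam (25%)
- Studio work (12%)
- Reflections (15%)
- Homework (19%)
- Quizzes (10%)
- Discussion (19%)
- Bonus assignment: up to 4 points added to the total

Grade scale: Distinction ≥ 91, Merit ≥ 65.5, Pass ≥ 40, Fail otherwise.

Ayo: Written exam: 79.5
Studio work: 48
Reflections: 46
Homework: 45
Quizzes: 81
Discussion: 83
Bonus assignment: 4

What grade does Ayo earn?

Weighted total:
  Written exam 79.5 × 0.25 = 19.875
  Studio work 48 × 0.12 = 5.76
  Reflections 46 × 0.15 = 6.9
  Homework 45 × 0.19 = 8.55
  Quizzes 81 × 0.1 = 8.1
  Discussion 83 × 0.19 = 15.77
Sum = 64.955
Bonus assignment: 64.955 + 4 = 68.955
68.955 is ≥ 65.5 and < 91 → Merit

Merit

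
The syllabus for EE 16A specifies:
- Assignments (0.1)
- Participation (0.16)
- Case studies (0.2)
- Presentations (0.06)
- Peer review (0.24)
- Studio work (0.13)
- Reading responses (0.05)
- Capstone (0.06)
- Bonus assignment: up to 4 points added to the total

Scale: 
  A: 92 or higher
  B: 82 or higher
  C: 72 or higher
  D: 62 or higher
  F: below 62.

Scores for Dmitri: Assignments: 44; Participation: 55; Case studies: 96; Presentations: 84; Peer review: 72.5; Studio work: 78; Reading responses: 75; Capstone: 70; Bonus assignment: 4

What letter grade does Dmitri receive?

Weighted total:
  Assignments 44 × 0.1 = 4.4
  Participation 55 × 0.16 = 8.8
  Case studies 96 × 0.2 = 19.2
  Presentations 84 × 0.06 = 5.04
  Peer review 72.5 × 0.24 = 17.4
  Studio work 78 × 0.13 = 10.14
  Reading responses 75 × 0.05 = 3.75
  Capstone 70 × 0.06 = 4.2
Sum = 72.93
Bonus assignment: 72.93 + 4 = 76.93
76.93 is ≥ 72 and < 82 → C

C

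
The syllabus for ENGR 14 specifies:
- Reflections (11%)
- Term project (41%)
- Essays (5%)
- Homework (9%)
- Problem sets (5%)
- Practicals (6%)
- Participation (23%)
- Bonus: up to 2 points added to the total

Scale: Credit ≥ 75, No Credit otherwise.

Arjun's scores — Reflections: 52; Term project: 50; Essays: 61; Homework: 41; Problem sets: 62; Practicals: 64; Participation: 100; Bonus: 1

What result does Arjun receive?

No Credit

Weighted total:
  Reflections 52 × 0.11 = 5.72
  Term project 50 × 0.41 = 20.5
  Essays 61 × 0.05 = 3.05
  Homework 41 × 0.09 = 3.69
  Problem sets 62 × 0.05 = 3.1
  Practicals 64 × 0.06 = 3.84
  Participation 100 × 0.23 = 23
Sum = 62.9
Bonus: 62.9 + 1 = 63.9
63.9 < 75 → No Credit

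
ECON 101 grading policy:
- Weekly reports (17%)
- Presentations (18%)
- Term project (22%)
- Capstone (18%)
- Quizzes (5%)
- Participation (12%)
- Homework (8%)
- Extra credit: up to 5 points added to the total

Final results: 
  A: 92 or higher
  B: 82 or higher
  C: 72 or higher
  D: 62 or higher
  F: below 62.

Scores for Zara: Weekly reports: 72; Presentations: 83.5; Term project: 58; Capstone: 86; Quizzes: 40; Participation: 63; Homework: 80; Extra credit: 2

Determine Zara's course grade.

Weighted total:
  Weekly reports 72 × 0.17 = 12.24
  Presentations 83.5 × 0.18 = 15.03
  Term project 58 × 0.22 = 12.76
  Capstone 86 × 0.18 = 15.48
  Quizzes 40 × 0.05 = 2
  Participation 63 × 0.12 = 7.56
  Homework 80 × 0.08 = 6.4
Sum = 71.47
Extra credit: 71.47 + 2 = 73.47
73.47 is ≥ 72 and < 82 → C

C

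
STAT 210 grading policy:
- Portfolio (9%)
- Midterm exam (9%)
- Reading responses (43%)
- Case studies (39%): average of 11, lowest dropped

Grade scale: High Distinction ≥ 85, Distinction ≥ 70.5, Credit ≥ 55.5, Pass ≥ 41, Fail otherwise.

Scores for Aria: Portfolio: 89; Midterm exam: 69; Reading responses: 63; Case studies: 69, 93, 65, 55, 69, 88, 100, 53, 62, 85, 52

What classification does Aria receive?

Case studies: drop 52 → average of remaining 10 = 739/10 = 73.9
Weighted total:
  Portfolio 89 × 0.09 = 8.01
  Midterm exam 69 × 0.09 = 6.21
  Reading responses 63 × 0.43 = 27.09
  Case studies 73.9 × 0.39 = 28.821
Sum = 70.131
70.131 is ≥ 55.5 and < 70.5 → Credit

Credit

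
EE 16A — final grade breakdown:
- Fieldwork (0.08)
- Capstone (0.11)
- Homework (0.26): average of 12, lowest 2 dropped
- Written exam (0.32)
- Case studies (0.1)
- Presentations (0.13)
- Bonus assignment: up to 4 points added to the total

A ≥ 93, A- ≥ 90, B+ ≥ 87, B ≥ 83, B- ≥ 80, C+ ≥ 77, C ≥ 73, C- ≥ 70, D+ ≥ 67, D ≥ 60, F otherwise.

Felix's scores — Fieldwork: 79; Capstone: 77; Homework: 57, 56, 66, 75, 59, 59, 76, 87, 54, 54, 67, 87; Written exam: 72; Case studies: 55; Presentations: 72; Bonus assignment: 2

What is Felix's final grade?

Homework: drop 54, 54 → average of remaining 10 = 689/10 = 68.9
Weighted total:
  Fieldwork 79 × 0.08 = 6.32
  Capstone 77 × 0.11 = 8.47
  Homework 68.9 × 0.26 = 17.914
  Written exam 72 × 0.32 = 23.04
  Case studies 55 × 0.1 = 5.5
  Presentations 72 × 0.13 = 9.36
Sum = 70.604
Bonus assignment: 70.604 + 2 = 72.604
72.604 is ≥ 70 and < 73 → C-

C-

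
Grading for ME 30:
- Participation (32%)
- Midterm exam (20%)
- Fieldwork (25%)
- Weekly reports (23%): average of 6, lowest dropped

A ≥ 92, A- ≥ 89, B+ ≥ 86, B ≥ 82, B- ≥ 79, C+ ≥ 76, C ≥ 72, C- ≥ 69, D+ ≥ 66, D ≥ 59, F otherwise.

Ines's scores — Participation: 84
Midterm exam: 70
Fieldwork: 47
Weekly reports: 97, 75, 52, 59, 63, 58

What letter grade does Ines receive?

Weekly reports: drop 52 → average of remaining 5 = 352/5 = 70.4
Weighted total:
  Participation 84 × 0.32 = 26.88
  Midterm exam 70 × 0.2 = 14
  Fieldwork 47 × 0.25 = 11.75
  Weekly reports 70.4 × 0.23 = 16.192
Sum = 68.822
68.822 is ≥ 66 and < 69 → D+

D+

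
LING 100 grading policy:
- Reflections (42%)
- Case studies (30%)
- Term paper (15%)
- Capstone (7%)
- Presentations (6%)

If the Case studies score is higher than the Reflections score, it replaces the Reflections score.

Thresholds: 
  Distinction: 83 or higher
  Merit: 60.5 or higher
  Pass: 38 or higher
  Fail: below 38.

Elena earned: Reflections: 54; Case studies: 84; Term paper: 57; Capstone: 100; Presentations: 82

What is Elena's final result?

Case studies (84) > Reflections (54), so Reflections counts as 84.
Weighted total:
  Reflections 84 × 0.42 = 35.28
  Case studies 84 × 0.3 = 25.2
  Term paper 57 × 0.15 = 8.55
  Capstone 100 × 0.07 = 7
  Presentations 82 × 0.06 = 4.92
Sum = 80.95
80.95 is ≥ 60.5 and < 83 → Merit

Merit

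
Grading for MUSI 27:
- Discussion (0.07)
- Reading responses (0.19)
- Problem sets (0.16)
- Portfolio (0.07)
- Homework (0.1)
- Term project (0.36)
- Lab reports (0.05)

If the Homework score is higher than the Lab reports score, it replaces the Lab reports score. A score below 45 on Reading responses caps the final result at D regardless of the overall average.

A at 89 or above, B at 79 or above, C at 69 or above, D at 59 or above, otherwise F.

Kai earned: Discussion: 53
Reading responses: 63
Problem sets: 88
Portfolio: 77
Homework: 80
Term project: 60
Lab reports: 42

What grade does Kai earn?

D

Homework (80) > Lab reports (42), so Lab reports counts as 80.
Reading responses score 63 ≥ 45: minimum met.
Weighted total:
  Discussion 53 × 0.07 = 3.71
  Reading responses 63 × 0.19 = 11.97
  Problem sets 88 × 0.16 = 14.08
  Portfolio 77 × 0.07 = 5.39
  Homework 80 × 0.1 = 8
  Term project 60 × 0.36 = 21.6
  Lab reports 80 × 0.05 = 4
Sum = 68.75
68.75 is ≥ 59 and < 69 → D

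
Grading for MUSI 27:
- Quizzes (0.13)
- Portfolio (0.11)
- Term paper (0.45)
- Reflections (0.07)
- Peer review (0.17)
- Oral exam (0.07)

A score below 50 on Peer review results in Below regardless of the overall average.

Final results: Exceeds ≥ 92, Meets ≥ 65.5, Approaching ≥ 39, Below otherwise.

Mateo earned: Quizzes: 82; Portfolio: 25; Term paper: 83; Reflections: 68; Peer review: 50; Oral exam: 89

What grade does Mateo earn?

Peer review score 50 ≥ 50: minimum met.
Weighted total:
  Quizzes 82 × 0.13 = 10.66
  Portfolio 25 × 0.11 = 2.75
  Term paper 83 × 0.45 = 37.35
  Reflections 68 × 0.07 = 4.76
  Peer review 50 × 0.17 = 8.5
  Oral exam 89 × 0.07 = 6.23
Sum = 70.25
70.25 is ≥ 65.5 and < 92 → Meets

Meets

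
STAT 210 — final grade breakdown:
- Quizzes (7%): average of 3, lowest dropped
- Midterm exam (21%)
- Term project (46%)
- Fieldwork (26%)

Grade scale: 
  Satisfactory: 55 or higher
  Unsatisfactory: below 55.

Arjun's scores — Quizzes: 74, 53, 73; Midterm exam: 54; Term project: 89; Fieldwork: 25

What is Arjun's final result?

Satisfactory

Quizzes: drop 53 → average of remaining 2 = 147/2 = 73.5
Weighted total:
  Quizzes 73.5 × 0.07 = 5.145
  Midterm exam 54 × 0.21 = 11.34
  Term project 89 × 0.46 = 40.94
  Fieldwork 25 × 0.26 = 6.5
Sum = 63.925
63.925 ≥ 55 → Satisfactory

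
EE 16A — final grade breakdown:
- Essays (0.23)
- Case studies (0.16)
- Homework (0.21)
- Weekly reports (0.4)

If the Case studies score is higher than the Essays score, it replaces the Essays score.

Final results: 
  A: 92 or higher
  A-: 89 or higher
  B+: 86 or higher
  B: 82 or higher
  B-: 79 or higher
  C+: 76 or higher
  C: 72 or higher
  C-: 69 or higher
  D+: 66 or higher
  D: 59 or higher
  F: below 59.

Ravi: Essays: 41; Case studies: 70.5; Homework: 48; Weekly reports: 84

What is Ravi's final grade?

C-

Case studies (70.5) > Essays (41), so Essays counts as 70.5.
Weighted total:
  Essays 70.5 × 0.23 = 16.215
  Case studies 70.5 × 0.16 = 11.28
  Homework 48 × 0.21 = 10.08
  Weekly reports 84 × 0.4 = 33.6
Sum = 71.175
71.175 is ≥ 69 and < 72 → C-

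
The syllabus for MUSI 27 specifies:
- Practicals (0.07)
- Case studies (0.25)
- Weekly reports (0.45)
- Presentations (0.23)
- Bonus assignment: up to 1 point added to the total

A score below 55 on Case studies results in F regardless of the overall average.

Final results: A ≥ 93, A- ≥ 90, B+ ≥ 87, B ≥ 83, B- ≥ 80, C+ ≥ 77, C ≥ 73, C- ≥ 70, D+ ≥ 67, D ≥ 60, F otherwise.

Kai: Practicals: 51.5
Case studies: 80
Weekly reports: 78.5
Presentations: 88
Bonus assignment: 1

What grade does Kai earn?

B-

Case studies score 80 ≥ 55: minimum met.
Weighted total:
  Practicals 51.5 × 0.07 = 3.605
  Case studies 80 × 0.25 = 20
  Weekly reports 78.5 × 0.45 = 35.325
  Presentations 88 × 0.23 = 20.24
Sum = 79.17
Bonus assignment: 79.17 + 1 = 80.17
80.17 is ≥ 80 and < 83 → B-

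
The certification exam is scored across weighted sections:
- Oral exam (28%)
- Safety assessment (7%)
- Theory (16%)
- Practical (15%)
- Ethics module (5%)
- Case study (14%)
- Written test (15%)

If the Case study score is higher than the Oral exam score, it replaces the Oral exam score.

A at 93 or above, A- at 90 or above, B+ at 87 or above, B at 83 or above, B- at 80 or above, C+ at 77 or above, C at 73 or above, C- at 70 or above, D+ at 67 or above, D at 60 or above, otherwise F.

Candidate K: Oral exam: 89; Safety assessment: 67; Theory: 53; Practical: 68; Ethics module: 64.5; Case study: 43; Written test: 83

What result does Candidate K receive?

Case study (43) ≤ Oral exam (89), so Oral exam stays at 89.
Weighted total:
  Oral exam 89 × 0.28 = 24.92
  Safety assessment 67 × 0.07 = 4.69
  Theory 53 × 0.16 = 8.48
  Practical 68 × 0.15 = 10.2
  Ethics module 64.5 × 0.05 = 3.225
  Case study 43 × 0.14 = 6.02
  Written test 83 × 0.15 = 12.45
Sum = 69.985
69.985 is ≥ 67 and < 70 → D+

D+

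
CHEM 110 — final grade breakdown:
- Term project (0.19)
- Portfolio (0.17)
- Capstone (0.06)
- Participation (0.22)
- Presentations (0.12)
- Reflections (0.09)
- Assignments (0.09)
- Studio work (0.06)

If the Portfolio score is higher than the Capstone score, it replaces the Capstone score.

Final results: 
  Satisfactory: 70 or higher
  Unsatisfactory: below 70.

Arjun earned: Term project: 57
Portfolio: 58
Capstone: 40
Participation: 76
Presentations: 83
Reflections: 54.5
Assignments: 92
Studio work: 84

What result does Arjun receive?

Portfolio (58) > Capstone (40), so Capstone counts as 58.
Weighted total:
  Term project 57 × 0.19 = 10.83
  Portfolio 58 × 0.17 = 9.86
  Capstone 58 × 0.06 = 3.48
  Participation 76 × 0.22 = 16.72
  Presentations 83 × 0.12 = 9.96
  Reflections 54.5 × 0.09 = 4.905
  Assignments 92 × 0.09 = 8.28
  Studio work 84 × 0.06 = 5.04
Sum = 69.075
69.075 < 70 → Unsatisfactory

Unsatisfactory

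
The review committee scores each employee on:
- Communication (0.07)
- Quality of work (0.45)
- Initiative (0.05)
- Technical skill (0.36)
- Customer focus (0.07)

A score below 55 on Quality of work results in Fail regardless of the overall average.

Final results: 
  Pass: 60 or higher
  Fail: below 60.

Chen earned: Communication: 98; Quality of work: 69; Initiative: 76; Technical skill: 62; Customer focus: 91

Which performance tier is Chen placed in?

Quality of work score 69 ≥ 55: minimum met.
Weighted total:
  Communication 98 × 0.07 = 6.86
  Quality of work 69 × 0.45 = 31.05
  Initiative 76 × 0.05 = 3.8
  Technical skill 62 × 0.36 = 22.32
  Customer focus 91 × 0.07 = 6.37
Sum = 70.4
70.4 ≥ 60 → Pass

Pass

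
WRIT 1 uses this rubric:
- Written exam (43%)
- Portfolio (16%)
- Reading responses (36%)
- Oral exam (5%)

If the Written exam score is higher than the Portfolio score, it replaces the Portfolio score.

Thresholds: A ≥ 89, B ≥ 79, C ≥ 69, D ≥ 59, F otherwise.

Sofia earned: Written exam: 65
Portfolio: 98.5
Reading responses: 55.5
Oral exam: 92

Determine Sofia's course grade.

D

Written exam (65) ≤ Portfolio (98.5), so Portfolio stays at 98.5.
Weighted total:
  Written exam 65 × 0.43 = 27.95
  Portfolio 98.5 × 0.16 = 15.76
  Reading responses 55.5 × 0.36 = 19.98
  Oral exam 92 × 0.05 = 4.6
Sum = 68.29
68.29 is ≥ 59 and < 69 → D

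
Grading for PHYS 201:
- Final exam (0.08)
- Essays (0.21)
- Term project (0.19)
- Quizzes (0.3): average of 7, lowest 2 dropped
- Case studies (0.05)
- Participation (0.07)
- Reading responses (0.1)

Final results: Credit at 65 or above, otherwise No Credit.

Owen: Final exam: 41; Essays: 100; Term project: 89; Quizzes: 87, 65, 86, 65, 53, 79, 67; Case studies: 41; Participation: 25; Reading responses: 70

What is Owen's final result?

Quizzes: drop 53, 65 → average of remaining 5 = 384/5 = 76.8
Weighted total:
  Final exam 41 × 0.08 = 3.28
  Essays 100 × 0.21 = 21
  Term project 89 × 0.19 = 16.91
  Quizzes 76.8 × 0.3 = 23.04
  Case studies 41 × 0.05 = 2.05
  Participation 25 × 0.07 = 1.75
  Reading responses 70 × 0.1 = 7
Sum = 75.03
75.03 ≥ 65 → Credit

Credit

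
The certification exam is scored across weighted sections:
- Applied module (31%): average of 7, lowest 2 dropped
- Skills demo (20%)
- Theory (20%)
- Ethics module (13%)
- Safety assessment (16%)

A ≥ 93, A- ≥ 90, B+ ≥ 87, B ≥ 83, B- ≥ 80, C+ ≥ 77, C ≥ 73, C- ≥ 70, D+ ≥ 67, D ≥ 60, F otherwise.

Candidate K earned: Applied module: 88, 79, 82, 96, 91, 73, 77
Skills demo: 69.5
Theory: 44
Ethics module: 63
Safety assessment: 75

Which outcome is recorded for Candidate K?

D+

Applied module: drop 73, 77 → average of remaining 5 = 436/5 = 87.2
Weighted total:
  Applied module 87.2 × 0.31 = 27.032
  Skills demo 69.5 × 0.2 = 13.9
  Theory 44 × 0.2 = 8.8
  Ethics module 63 × 0.13 = 8.19
  Safety assessment 75 × 0.16 = 12
Sum = 69.922
69.922 is ≥ 67 and < 70 → D+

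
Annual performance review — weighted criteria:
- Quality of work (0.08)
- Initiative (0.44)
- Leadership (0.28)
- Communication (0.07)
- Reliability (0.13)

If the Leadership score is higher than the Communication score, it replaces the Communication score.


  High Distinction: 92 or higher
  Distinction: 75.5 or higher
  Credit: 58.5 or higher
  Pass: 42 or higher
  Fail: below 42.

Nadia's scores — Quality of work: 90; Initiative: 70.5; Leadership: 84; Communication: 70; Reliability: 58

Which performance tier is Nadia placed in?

Leadership (84) > Communication (70), so Communication counts as 84.
Weighted total:
  Quality of work 90 × 0.08 = 7.2
  Initiative 70.5 × 0.44 = 31.02
  Leadership 84 × 0.28 = 23.52
  Communication 84 × 0.07 = 5.88
  Reliability 58 × 0.13 = 7.54
Sum = 75.16
75.16 is ≥ 58.5 and < 75.5 → Credit

Credit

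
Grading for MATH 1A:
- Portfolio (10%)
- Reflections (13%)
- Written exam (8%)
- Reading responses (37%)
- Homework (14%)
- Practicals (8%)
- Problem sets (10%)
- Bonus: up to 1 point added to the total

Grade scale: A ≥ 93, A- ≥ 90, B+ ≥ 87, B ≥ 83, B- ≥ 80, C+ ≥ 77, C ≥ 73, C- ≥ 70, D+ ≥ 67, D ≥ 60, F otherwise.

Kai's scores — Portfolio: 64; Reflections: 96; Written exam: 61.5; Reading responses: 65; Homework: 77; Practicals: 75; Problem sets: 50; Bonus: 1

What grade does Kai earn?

C-

Weighted total:
  Portfolio 64 × 0.1 = 6.4
  Reflections 96 × 0.13 = 12.48
  Written exam 61.5 × 0.08 = 4.92
  Reading responses 65 × 0.37 = 24.05
  Homework 77 × 0.14 = 10.78
  Practicals 75 × 0.08 = 6
  Problem sets 50 × 0.1 = 5
Sum = 69.63
Bonus: 69.63 + 1 = 70.63
70.63 is ≥ 70 and < 73 → C-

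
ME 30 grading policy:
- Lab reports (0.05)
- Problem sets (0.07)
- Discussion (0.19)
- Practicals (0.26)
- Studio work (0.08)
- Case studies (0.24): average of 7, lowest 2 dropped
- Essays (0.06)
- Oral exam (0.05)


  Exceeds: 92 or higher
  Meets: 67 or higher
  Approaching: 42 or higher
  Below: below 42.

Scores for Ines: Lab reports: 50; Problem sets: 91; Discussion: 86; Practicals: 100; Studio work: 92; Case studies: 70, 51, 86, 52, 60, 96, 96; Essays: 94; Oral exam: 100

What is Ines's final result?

Meets

Case studies: drop 51, 52 → average of remaining 5 = 408/5 = 81.6
Weighted total:
  Lab reports 50 × 0.05 = 2.5
  Problem sets 91 × 0.07 = 6.37
  Discussion 86 × 0.19 = 16.34
  Practicals 100 × 0.26 = 26
  Studio work 92 × 0.08 = 7.36
  Case studies 81.6 × 0.24 = 19.584
  Essays 94 × 0.06 = 5.64
  Oral exam 100 × 0.05 = 5
Sum = 88.794
88.794 is ≥ 67 and < 92 → Meets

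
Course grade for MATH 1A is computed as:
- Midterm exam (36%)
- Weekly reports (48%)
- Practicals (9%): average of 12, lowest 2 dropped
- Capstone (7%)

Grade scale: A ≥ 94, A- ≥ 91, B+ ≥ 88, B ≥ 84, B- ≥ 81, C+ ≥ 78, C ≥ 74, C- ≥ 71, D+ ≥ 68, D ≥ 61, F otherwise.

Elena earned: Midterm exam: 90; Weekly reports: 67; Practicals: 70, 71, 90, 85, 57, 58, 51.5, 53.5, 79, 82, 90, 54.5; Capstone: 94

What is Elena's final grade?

C

Practicals: drop 51.5, 53.5 → average of remaining 10 = 736.5/10 = 73.65
Weighted total:
  Midterm exam 90 × 0.36 = 32.4
  Weekly reports 67 × 0.48 = 32.16
  Practicals 73.65 × 0.09 = 6.6285
  Capstone 94 × 0.07 = 6.58
Sum = 77.7685
77.7685 is ≥ 74 and < 78 → C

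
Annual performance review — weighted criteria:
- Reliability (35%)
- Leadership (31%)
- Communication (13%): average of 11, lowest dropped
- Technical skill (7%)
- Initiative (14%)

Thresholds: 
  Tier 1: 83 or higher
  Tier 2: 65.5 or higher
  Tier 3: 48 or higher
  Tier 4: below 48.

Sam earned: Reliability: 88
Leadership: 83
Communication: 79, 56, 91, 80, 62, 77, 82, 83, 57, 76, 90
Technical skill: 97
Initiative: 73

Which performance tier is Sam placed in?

Communication: drop 56 → average of remaining 10 = 777/10 = 77.7
Weighted total:
  Reliability 88 × 0.35 = 30.8
  Leadership 83 × 0.31 = 25.73
  Communication 77.7 × 0.13 = 10.101
  Technical skill 97 × 0.07 = 6.79
  Initiative 73 × 0.14 = 10.22
Sum = 83.641
83.641 ≥ 83 → Tier 1

Tier 1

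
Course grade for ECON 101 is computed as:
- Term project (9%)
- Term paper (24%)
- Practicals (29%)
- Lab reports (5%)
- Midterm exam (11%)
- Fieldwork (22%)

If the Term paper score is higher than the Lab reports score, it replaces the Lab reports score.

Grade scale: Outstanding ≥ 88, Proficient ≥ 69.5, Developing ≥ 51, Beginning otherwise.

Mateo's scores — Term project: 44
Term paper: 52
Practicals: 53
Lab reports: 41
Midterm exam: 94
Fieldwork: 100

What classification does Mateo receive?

Developing

Term paper (52) > Lab reports (41), so Lab reports counts as 52.
Weighted total:
  Term project 44 × 0.09 = 3.96
  Term paper 52 × 0.24 = 12.48
  Practicals 53 × 0.29 = 15.37
  Lab reports 52 × 0.05 = 2.6
  Midterm exam 94 × 0.11 = 10.34
  Fieldwork 100 × 0.22 = 22
Sum = 66.75
66.75 is ≥ 51 and < 69.5 → Developing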